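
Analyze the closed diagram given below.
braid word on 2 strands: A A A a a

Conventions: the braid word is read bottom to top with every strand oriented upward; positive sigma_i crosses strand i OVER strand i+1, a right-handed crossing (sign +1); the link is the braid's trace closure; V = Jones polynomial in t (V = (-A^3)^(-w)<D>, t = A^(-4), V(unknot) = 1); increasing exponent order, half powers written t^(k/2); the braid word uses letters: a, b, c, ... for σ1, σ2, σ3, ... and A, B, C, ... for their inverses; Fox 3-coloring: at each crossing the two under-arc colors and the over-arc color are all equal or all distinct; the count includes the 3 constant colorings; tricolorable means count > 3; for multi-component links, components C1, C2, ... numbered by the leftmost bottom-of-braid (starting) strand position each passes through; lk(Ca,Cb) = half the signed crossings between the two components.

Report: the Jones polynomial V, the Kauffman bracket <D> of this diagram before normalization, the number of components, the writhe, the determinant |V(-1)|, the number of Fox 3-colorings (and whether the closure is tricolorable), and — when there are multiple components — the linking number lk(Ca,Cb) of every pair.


V = 1
<D> = -A^-3 (w = -1)
1 component over 5 crossings, w = -1
3 Fox colorings among 3^5, |V(-1)| = 1: not tricolorable
why: the word shrinks to σ1⁻¹ after cancelling


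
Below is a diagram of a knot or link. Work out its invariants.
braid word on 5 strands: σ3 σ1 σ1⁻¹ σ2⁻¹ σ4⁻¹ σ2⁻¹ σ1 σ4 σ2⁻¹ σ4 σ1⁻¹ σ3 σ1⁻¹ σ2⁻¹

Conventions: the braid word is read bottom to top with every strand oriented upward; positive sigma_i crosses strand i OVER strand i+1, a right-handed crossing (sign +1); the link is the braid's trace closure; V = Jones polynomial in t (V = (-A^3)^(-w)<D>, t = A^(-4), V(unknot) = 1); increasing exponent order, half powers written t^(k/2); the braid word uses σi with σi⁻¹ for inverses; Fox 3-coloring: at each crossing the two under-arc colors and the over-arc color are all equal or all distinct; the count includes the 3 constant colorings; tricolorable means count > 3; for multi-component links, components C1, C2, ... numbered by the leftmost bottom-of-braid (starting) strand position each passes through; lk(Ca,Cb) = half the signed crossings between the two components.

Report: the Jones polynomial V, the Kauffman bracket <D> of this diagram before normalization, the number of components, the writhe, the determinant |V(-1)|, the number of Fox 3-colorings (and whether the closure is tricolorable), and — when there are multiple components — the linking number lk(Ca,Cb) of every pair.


V(t) = t^-7 - 2t^-6 + 3t^-5 - 5t^-4 + 5t^-3 - 4t^-2 + 4t^-1 - 2 + t
bracket: A^-10 - 2A^-6 + 4A^-2 - 4A^2 + 5A^6 - 5A^10 + 3A^14 - 2A^18 + A^22, w = -2
1 component, writhe -2, over 14 crossings
det 27, colorings 9 of 3^14 — tricolorable
observation: inverse pairs cancel, leaving σ3 σ2⁻¹ σ4⁻¹ σ2⁻¹ σ1 σ4 σ2⁻¹ σ4 σ1⁻¹ σ3 σ1⁻¹ σ2⁻¹


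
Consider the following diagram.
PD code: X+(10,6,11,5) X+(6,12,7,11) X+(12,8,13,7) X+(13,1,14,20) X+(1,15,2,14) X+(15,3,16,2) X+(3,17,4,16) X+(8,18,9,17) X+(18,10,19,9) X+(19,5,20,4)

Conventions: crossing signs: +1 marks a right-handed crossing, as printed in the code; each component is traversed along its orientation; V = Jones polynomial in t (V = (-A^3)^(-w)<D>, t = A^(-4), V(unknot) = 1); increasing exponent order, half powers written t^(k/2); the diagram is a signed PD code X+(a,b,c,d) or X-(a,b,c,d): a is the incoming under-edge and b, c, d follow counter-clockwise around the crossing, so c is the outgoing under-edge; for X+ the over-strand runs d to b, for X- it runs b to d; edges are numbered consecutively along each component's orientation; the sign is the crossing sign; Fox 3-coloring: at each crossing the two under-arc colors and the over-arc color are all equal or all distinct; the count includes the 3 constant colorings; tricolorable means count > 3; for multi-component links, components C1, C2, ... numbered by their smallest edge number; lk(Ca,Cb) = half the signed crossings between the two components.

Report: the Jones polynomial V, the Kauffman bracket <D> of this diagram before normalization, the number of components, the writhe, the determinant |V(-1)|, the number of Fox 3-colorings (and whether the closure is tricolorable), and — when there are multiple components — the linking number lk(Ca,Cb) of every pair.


V = t^4 + t^6 - t^10
<D> = -A^-10 + A^6 + A^14 (w = +10)
1 component over 10 crossings, w = +10
3 Fox colorings among 3^10, |V(-1)| = 1: not tricolorable
why: V spans 6 powers of t: at least 6 crossings in any diagram


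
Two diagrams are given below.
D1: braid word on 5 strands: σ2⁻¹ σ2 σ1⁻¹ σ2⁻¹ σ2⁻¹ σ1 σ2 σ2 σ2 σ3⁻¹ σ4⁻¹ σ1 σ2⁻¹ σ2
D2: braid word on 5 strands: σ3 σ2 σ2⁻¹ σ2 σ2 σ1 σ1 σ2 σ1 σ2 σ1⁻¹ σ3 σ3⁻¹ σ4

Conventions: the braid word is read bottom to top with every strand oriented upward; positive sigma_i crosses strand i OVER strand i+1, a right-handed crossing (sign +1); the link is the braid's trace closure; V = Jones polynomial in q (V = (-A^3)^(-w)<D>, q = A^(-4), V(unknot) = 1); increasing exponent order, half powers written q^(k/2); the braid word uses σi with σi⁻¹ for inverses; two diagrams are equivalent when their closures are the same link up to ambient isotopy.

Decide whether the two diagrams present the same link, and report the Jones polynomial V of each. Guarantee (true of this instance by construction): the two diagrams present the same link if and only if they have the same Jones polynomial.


equivalent: no
V(D1) = 1  (w 0, c 14, <D> = 1)
V(D2) = q^2 + 2q^4 - 2q^5 + q^6 - 2q^7 + q^8  (w +8, c 14, <D> = A^-8 - 2A^-4 + 1 - 2A^4 + 2A^8 + A^16)
why: 2 values of V(q) split the 2 diagrams


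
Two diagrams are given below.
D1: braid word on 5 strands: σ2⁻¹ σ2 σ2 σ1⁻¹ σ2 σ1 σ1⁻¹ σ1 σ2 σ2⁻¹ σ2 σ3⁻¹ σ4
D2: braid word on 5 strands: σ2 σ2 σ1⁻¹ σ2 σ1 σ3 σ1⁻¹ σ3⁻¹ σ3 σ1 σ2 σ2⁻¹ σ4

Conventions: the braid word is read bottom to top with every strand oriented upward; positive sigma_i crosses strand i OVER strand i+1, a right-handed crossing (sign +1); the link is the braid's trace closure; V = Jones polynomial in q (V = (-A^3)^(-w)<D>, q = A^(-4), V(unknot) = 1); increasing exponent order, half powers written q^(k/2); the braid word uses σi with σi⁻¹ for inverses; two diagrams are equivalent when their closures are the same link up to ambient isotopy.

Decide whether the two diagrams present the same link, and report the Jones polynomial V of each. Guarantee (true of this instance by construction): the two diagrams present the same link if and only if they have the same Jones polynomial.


equivalent: yes
D1 (bracket A^-1 + A^7; 13 crossings at w = +3): V = -q^(1/2) - q^(5/2)
V(D2) = -q^(1/2) - q^(5/2)  [13 crossings, <D> = A^5 + A^13, w = +5]
observation: Markov moves rewrite D1 (13 crossings) into D2 (13)


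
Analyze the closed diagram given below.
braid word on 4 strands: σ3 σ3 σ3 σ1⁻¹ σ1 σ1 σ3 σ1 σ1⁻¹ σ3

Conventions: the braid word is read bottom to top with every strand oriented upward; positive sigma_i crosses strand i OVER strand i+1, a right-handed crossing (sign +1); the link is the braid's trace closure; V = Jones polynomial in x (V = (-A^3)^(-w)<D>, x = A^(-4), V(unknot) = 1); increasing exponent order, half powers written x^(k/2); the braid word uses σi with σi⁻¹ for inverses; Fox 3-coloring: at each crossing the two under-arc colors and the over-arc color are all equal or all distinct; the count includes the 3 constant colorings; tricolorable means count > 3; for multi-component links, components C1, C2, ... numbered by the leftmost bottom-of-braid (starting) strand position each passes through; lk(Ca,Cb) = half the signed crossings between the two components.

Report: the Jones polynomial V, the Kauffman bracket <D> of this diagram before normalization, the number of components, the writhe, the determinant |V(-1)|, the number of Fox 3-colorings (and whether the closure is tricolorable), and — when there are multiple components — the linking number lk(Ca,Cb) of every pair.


Jones polynomial: V(x) = -x^(3/2) - x^(5/2) - x^(7/2) + x^(15/2)
<D> = A^-12 - A^4 - A^8 - A^12; writhe +6
components 2, writhe +6 (10 crossings)
linking number lk(C1,C2) = 0
3-colorings: 9 of 3^10, det 0 — tricolorable
note: w = +6 (over 10 crossings) is diagram-only; (-A^3)^(-6) removes it from V


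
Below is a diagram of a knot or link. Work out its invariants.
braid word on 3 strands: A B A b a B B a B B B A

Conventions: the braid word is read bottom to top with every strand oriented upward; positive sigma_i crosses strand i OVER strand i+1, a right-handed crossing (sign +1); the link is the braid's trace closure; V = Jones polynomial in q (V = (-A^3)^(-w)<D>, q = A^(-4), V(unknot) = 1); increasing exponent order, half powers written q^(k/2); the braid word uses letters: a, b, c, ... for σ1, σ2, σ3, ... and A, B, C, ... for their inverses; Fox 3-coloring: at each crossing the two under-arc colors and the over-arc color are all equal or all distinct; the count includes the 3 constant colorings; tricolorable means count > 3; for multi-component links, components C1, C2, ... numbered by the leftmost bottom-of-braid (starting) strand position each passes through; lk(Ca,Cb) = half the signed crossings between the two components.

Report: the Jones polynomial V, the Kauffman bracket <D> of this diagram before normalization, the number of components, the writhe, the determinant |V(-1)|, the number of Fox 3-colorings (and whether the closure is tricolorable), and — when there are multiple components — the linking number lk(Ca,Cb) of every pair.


Jones polynomial: V(q) = q^-8 - 2q^-7 + q^-6 - 2q^-5 + 2q^-4 + q^-2
<D> = A^-10 + 2A^-2 - 2A^2 + A^6 - 2A^10 + A^14; writhe -6
components 1, writhe -6 (12 crossings)
3-colorings: 27 of 3^12, det 9 — tricolorable
note: the span of V is 6, forcing >= 6 crossings in any diagram


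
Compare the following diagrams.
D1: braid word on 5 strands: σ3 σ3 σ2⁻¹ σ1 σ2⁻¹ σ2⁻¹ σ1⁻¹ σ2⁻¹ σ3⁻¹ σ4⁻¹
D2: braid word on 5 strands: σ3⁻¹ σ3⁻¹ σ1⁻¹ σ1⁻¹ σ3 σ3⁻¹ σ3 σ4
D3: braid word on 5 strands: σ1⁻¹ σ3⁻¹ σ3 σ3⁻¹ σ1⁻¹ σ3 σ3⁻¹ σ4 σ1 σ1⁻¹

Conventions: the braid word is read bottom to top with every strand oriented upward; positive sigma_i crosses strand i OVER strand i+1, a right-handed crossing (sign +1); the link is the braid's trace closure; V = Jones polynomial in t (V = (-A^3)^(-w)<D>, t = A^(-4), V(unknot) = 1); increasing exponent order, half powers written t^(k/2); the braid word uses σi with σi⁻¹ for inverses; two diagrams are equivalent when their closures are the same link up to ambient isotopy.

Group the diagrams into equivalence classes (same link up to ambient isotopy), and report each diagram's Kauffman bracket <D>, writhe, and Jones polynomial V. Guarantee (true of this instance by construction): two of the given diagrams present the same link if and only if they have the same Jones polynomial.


classes: {D1} | {D2, D3}
V(D1) = t^-5 + 2t^-3 + t^-1  [10 crossings, <D> = A^-8 + 2 + A^8, w = -4]
V(D2) = t^-3 + t^-2 + t^-1 + 1  [8 crossings, <D> = A^-6 + A^-2 + A^2 + A^6, w = -2]
D3 (bracket A^-6 + A^-2 + A^2 + A^6; 10 crossings at w = -2): V = t^-3 + t^-2 + t^-1 + 1
note: comparing 3 Jones polynomials yields 2 groups


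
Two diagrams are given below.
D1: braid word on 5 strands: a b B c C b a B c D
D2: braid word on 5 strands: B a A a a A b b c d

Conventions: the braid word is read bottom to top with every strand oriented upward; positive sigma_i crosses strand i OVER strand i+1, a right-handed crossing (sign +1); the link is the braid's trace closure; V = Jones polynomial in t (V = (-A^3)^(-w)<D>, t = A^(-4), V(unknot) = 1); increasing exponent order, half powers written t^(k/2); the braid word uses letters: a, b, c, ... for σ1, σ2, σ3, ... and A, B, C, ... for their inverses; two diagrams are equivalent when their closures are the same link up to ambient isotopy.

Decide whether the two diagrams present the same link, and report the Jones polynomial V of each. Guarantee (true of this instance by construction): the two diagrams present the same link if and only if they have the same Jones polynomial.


equivalent: yes
D1 (bracket A^6; 10 crossings at w = +2): V = 1
V(D2) = 1  [10 crossings, <D> = A^12, w = +4]
observation: one V(t) for all 2 diagrams — one class (guaranteed)


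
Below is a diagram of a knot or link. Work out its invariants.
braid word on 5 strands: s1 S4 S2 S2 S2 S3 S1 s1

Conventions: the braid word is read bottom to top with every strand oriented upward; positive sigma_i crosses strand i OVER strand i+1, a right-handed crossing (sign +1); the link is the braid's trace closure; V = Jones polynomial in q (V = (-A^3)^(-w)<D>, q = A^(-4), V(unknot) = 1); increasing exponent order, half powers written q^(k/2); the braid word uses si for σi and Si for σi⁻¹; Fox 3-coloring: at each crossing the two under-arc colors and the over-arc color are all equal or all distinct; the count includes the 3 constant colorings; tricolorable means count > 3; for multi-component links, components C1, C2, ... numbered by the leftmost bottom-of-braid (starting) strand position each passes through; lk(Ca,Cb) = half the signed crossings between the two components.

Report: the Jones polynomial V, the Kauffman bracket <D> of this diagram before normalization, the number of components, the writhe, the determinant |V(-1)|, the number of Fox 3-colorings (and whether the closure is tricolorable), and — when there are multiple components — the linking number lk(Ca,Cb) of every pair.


Jones polynomial: V(q) = -q^-4 + q^-3 + q^-1
<D> = A^-8 + 1 - A^4; writhe -4
components 1, writhe -4 (8 crossings)
3-colorings: 9 of 3^8, det 3 — tricolorable
note: w = -4 (over 8 crossings) is diagram-only; (-A^3)^(4) removes it from V


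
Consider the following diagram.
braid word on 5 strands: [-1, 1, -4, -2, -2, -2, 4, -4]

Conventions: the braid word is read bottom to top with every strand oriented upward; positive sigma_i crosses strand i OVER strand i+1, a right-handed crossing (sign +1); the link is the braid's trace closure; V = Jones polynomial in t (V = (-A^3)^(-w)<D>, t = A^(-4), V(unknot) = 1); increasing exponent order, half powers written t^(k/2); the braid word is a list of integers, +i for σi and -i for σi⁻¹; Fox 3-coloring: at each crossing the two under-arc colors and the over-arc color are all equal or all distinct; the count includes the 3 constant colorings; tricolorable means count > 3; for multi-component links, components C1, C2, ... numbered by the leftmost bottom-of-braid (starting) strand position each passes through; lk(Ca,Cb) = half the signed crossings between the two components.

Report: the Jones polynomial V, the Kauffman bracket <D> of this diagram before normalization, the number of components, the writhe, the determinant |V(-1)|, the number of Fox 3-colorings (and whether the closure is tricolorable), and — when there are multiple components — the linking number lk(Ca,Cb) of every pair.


Jones polynomial: V(t) = -t^-5 - t^-4 + t^-3 + 2t^-2 + 2t^-1 + 1
<D> = A^-12 + 2A^-8 + 2A^-4 + 1 - A^4 - A^8; writhe -4
components 3, writhe -4 (8 crossings)
linking number lk(C1,C2) = 0
lk(C1,C3): 0
lk(C2,C3) = 0
3-colorings: 81 of 3^8, det 0 — tricolorable
note: summing lk over 3 pairs gives 0


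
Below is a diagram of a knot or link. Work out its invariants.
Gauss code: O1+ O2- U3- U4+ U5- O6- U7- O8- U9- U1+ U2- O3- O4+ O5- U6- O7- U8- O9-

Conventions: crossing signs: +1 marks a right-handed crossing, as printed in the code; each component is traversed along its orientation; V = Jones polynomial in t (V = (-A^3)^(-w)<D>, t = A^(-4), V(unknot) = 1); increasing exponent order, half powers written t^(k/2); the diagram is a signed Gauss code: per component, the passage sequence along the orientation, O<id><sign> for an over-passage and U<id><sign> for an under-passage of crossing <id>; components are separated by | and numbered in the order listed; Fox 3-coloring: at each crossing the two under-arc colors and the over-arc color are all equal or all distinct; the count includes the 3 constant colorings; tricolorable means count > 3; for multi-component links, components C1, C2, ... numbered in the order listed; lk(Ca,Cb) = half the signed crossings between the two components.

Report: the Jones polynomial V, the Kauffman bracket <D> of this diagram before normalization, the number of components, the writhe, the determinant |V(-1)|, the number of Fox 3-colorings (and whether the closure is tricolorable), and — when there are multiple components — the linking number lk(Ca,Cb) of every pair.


Jones polynomial: V(t) = -t^-7 + t^-6 - t^-5 + t^-4 + t^-2
<D> = -A^-7 - A + A^5 - A^9 + A^13; writhe -5
components 1, writhe -5 (9 crossings)
3-colorings: 3 of 3^9, det 5 — not tricolorable
note: w = -5 (over 9 crossings) is diagram-only; (-A^3)^(5) removes it from V


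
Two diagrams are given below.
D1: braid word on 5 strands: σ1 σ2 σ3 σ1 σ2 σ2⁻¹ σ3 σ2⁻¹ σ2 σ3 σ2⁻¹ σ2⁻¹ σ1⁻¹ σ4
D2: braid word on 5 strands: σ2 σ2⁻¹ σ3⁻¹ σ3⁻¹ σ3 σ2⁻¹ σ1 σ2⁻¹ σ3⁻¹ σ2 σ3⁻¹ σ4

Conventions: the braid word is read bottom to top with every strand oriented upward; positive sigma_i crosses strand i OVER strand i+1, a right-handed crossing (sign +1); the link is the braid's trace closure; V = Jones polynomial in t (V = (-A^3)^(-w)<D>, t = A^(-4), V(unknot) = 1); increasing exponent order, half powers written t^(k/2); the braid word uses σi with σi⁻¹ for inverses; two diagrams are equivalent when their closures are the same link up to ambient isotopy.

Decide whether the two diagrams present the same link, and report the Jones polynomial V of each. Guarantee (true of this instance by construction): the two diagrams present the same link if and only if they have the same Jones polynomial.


same link: no
V(D1) = t + t^3 - t^4  [14 crossings, <D> = -A^-4 + 1 + A^8, w = +4]
V(D2) = -t^-6 + t^-5 - t^-4 + 2t^-3 - t^-2 + t^-1  [12 crossings, <D> = A^-2 - A^2 + 2A^6 - A^10 + A^14 - A^18, w = -2]
insight: V(t) takes 2 values over 2 diagrams, fixing the grouping


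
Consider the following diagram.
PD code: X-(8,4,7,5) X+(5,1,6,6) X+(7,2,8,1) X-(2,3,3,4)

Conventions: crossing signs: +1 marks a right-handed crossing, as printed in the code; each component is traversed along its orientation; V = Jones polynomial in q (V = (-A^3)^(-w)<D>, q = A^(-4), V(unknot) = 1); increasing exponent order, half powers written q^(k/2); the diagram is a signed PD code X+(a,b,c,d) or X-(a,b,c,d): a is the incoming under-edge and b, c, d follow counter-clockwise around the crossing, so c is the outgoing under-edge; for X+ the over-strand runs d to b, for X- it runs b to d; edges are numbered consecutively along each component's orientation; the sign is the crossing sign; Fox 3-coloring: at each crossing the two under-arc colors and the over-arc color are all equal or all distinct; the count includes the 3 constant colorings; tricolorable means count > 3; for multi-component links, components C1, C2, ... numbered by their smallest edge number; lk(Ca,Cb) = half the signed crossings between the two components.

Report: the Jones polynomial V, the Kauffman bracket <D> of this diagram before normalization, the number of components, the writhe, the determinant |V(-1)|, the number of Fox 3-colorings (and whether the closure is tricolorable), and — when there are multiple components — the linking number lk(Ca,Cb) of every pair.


Jones polynomial: V(q) = -q^(-1/2) - q^(1/2)
<D> = -A^-2 - A^2; writhe 0
components 2, writhe 0 (4 crossings)
linking number lk(C1,C2) = 0
3-colorings: 9 of 3^4, det 0 — tricolorable
note: palindromic: swapping q for 1/q fixes V


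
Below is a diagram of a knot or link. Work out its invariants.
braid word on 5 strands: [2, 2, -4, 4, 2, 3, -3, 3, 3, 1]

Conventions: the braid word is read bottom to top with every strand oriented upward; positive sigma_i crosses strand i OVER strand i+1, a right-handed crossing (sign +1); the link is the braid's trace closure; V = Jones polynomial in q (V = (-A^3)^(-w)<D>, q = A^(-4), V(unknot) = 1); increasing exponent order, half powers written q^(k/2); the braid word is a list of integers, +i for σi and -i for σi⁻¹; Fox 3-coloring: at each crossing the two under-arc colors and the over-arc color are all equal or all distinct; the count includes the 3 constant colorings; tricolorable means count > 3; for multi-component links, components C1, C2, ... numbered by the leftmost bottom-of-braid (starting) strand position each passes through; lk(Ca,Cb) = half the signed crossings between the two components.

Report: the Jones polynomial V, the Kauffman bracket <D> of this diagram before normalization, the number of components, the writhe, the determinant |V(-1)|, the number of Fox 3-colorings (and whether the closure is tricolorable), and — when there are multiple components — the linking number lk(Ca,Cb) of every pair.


V(q) = q + q^2 + 2q^3 + q^4 - q^7
bracket: -A^-10 + A^2 + 2A^6 + A^10 + A^14, w = +6
3 components, writhe +6, over 10 crossings
lk(C1,C2) = +1
linking number lk(C1,C3) = 0
lk(C2,C3): 0
det 0, colorings 27 of 3^11 — tricolorable
observation: w = +6 (over 10 crossings) is diagram-only; (-A^3)^(-6) removes it from V


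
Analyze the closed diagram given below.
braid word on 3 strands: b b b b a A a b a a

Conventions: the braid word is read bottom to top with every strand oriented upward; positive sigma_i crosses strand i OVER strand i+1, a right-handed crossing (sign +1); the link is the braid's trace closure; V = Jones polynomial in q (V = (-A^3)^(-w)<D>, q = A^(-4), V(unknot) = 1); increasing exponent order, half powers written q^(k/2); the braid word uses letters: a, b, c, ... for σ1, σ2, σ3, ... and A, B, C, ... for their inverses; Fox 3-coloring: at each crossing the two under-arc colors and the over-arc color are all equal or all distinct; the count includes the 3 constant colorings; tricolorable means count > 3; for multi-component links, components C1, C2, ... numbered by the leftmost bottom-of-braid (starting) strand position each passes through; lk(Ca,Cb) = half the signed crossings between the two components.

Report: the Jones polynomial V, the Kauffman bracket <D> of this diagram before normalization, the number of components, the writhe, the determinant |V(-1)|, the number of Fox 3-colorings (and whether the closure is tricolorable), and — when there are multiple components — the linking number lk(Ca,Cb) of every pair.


V(q) = q^3 + q^5 - q^6 + q^7 - q^8 + q^9 - q^10
bracket: -A^-16 + A^-12 - A^-8 + A^-4 - 1 + A^4 + A^12, w = +8
1 component, writhe +8, over 10 crossings
det 7, colorings 3 of 3^10 — not tricolorable
observation: the span of V is 7, forcing >= 7 crossings in any diagram


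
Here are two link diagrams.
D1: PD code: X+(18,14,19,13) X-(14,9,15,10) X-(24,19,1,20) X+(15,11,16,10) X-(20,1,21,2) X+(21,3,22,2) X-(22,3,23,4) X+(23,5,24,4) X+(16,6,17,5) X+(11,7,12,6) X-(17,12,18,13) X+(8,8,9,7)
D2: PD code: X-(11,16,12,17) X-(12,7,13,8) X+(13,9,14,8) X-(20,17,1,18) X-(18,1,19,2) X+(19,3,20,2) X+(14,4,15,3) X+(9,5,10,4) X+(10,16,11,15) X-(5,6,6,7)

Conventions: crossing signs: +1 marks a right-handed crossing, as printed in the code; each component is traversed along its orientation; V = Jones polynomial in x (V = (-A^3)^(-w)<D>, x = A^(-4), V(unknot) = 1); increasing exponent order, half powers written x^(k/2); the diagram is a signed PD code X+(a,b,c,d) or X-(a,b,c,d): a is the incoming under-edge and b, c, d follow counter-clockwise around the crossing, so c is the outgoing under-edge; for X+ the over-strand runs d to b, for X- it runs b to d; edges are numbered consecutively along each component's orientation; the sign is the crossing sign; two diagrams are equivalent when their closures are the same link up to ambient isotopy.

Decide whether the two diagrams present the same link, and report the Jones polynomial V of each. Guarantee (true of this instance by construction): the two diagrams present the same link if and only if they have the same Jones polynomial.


same link: yes
V(D1) = 1  [12 crossings, <D> = A^6, w = +2]
V(D2) = 1  [10 crossings, <D> = 1, w = 0]
insight: from 12 to 10 crossings by R-moves: one link, two diagrams


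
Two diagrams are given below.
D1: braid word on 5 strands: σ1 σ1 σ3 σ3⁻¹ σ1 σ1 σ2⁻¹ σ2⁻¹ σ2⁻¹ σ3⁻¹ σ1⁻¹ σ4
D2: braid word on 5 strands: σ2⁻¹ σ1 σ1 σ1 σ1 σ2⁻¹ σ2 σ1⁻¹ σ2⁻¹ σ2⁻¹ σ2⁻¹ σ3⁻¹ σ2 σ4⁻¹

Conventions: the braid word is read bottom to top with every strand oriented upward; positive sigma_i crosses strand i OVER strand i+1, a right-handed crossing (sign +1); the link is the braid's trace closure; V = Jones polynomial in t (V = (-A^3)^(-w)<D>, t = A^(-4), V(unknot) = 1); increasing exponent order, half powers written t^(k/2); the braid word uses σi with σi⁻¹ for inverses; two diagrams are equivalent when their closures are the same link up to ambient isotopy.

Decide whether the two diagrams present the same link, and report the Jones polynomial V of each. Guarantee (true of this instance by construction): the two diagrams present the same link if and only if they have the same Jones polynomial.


equivalent: yes
D1 (bracket -A^-12 + A^-8 - A^-4 + 3 - A^4 + A^8 - A^12; 12 crossings at w = 0): V = -t^-3 + t^-2 - t^-1 + 3 - t + t^2 - t^3
V(D2) = -t^-3 + t^-2 - t^-1 + 3 - t + t^2 - t^3  [14 crossings, <D> = -A^-18 + A^-14 - A^-10 + 3A^-6 - A^-2 + A^2 - A^6, w = -2]
observation: one V(t) for all 2 diagrams — one class (guaranteed)


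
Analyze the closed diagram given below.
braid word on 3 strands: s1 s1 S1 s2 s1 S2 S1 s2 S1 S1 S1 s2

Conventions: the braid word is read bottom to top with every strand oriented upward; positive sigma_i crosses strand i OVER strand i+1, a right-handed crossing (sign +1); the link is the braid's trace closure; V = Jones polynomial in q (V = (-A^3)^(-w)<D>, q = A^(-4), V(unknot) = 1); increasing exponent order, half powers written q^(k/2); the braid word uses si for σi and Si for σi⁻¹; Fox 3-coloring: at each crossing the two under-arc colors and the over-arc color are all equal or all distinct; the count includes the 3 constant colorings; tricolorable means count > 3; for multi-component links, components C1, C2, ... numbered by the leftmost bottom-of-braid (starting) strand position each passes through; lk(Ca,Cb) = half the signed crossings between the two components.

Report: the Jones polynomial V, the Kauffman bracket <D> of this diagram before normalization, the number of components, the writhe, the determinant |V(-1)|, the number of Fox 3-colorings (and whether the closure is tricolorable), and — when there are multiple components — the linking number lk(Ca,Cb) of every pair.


V(q) = -q^-3 + q^-2 - q^-1 + 3 - q + q^2 - q^3
bracket: -A^-12 + A^-8 - A^-4 + 3 - A^4 + A^8 - A^12, w = 0
1 component, writhe 0, over 12 crossings
det 9, colorings 27 of 3^12 — tricolorable
observation: |V(-1)| = 9: so tricolorable, since 3 divides 9


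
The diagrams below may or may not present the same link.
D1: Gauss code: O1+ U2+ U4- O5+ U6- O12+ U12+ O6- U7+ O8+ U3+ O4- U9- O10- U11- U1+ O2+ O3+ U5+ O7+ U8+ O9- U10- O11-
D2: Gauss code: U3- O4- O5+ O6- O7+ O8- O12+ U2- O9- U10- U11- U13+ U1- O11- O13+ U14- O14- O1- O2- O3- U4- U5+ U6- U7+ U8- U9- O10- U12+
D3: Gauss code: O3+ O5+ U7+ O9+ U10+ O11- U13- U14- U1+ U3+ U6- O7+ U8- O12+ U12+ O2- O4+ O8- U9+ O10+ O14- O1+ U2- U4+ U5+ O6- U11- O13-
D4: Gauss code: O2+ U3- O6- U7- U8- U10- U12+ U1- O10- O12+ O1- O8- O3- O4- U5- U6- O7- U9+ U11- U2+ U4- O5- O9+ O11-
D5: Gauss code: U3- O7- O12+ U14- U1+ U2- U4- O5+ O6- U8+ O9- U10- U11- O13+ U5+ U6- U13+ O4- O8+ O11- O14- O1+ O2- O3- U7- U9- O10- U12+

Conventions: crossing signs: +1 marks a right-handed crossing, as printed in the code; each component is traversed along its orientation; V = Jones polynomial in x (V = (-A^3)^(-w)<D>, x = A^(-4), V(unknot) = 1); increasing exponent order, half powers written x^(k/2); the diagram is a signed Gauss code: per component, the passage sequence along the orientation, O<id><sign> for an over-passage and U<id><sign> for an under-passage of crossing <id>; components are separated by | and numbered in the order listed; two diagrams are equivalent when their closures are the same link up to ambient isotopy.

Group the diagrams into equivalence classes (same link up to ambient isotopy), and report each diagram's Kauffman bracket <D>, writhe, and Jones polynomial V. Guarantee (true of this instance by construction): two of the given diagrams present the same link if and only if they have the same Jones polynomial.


grouping into links: {D1, D3} | {D2, D4, D5}
V(D1) = x^-1 - 1 + 2x - 2x^2 + 2x^3 - 2x^4 + x^5  (w +2, c 12, <D> = A^-14 - 2A^-10 + 2A^-6 - 2A^-2 + 2A^2 - A^6 + A^10)
V(D2) = -x^-6 + x^-5 - x^-4 + 2x^-3 - x^-2 + x^-1  [14 crossings, <D> = A^-14 - A^-10 + 2A^-6 - A^-2 + A^2 - A^6, w = -6]
V(D3) = x^-1 - 1 + 2x - 2x^2 + 2x^3 - 2x^4 + x^5  [14 crossings, <D> = A^-14 - 2A^-10 + 2A^-6 - 2A^-2 + 2A^2 - A^6 + A^10, w = +2]
V(D4) = -x^-6 + x^-5 - x^-4 + 2x^-3 - x^-2 + x^-1  [12 crossings, <D> = A^-14 - A^-10 + 2A^-6 - A^-2 + A^2 - A^6, w = -6]
V(D5) = -x^-6 + x^-5 - x^-4 + 2x^-3 - x^-2 + x^-1  (w -4, c 14, <D> = A^-8 - A^-4 + 2 - A^4 + A^8 - A^12)
why: 2 values of V(x) split the 5 diagrams


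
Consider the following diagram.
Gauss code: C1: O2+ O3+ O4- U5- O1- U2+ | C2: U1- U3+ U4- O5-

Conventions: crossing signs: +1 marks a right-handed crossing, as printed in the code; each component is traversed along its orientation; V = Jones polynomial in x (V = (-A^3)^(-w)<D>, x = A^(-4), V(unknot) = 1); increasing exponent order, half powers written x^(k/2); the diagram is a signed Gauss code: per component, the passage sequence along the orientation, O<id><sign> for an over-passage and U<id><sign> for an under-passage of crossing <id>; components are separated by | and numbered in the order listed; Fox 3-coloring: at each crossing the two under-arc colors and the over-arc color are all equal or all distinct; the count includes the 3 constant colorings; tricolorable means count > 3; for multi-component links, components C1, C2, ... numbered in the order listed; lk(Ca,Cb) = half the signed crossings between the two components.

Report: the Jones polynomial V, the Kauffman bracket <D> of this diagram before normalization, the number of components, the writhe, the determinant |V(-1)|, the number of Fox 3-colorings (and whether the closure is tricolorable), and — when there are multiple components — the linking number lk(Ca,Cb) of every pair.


V = -x^(-5/2) - x^(-1/2)
<D> = A^-1 + A^7 (w = -1)
2 components over 5 crossings, w = -1
lk(C1,C2): -1
3 Fox colorings among 3^5, |V(-1)| = 2: not tricolorable
why: |V(-1)| = 2: so not tricolorable, since 3 does not divide 2


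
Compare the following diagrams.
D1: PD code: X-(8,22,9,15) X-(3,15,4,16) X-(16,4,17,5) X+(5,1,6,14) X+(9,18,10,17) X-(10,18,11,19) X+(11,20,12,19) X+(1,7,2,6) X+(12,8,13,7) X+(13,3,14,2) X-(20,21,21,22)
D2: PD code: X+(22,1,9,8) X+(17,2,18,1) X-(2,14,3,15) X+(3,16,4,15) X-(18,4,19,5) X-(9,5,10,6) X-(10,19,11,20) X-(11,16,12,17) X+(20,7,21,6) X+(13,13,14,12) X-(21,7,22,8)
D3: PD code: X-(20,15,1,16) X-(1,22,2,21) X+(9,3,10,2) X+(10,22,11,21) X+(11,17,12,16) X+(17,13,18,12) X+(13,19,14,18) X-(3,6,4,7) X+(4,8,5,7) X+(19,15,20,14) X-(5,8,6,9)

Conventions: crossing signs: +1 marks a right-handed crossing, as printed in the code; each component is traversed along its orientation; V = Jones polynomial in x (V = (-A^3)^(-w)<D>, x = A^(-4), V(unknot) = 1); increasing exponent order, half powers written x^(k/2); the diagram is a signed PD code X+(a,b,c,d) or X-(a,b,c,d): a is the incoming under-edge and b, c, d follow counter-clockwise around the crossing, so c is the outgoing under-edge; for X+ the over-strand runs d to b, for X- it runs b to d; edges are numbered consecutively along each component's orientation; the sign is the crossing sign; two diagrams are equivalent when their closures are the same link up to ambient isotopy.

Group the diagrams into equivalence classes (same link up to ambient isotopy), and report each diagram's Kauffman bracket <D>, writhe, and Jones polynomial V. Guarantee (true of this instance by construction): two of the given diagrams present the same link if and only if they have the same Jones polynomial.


grouping into links: {D1} | {D2} | {D3}
V(D1) = -x^(-3/2) - 2x^(1/2) + x^(3/2) - x^(5/2) + x^(7/2)  (w +1, c 11, <D> = -A^-11 + A^-7 - A^-3 + 2A + A^9)
V(D2) = -x^(-1/2) - x^(1/2)  [11 crossings, <D> = A^-5 + A^-1, w = -1]
D3 (bracket -A^-9 + A^-1 + A^3 + A^7; 11 crossings at w = +3): V = -x^(1/2) - x^(3/2) - x^(5/2) + x^(9/2)
why: 3 classes among 3 diagrams; unequal V(x) rules out equality


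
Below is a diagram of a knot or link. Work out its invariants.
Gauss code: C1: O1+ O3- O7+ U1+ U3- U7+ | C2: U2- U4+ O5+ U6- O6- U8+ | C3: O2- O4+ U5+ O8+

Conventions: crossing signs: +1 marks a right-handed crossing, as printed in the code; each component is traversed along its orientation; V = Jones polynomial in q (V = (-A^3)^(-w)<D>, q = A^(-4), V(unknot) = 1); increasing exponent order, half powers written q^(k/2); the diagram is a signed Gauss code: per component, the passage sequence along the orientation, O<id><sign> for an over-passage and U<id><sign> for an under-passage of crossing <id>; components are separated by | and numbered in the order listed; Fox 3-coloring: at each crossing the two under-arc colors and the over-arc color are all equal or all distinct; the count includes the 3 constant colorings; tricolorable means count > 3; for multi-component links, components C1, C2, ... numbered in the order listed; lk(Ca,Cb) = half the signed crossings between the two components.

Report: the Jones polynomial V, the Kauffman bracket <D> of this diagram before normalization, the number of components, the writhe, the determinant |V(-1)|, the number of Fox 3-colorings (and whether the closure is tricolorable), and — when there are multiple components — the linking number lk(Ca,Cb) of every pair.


V(q) = 1 + q + q^2 + q^3
bracket: A^-6 + A^-2 + A^2 + A^6, w = +2
3 components, writhe +2, over 8 crossings
lk(C1,C2) = 0
linking number lk(C1,C3) = 0
lk(C2,C3): +1
det 0, colorings 9 of 3^8 — tricolorable
observation: w = +2 (over 8 crossings) is diagram-only; (-A^3)^(-2) removes it from V


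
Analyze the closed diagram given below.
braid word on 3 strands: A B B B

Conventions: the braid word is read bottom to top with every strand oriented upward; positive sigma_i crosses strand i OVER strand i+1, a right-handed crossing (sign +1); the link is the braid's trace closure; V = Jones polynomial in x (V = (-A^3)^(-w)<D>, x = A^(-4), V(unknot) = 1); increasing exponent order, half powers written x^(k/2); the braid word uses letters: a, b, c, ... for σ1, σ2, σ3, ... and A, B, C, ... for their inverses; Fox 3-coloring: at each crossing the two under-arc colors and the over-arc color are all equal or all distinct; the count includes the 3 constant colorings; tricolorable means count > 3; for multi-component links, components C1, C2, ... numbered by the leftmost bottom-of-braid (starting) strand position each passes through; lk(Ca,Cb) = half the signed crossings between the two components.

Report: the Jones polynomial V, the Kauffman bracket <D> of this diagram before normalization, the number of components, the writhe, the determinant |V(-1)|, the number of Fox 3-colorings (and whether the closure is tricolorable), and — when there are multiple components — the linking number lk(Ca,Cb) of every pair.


Jones polynomial: V(x) = -x^-4 + x^-3 + x^-1
<D> = A^-8 + 1 - A^4; writhe -4
components 1, writhe -4 (4 crossings)
3-colorings: 9 of 3^4, det 3 — tricolorable
note: w = -4 shifts under R1 moves; the (-A^3)^(4) factor cancels that in V


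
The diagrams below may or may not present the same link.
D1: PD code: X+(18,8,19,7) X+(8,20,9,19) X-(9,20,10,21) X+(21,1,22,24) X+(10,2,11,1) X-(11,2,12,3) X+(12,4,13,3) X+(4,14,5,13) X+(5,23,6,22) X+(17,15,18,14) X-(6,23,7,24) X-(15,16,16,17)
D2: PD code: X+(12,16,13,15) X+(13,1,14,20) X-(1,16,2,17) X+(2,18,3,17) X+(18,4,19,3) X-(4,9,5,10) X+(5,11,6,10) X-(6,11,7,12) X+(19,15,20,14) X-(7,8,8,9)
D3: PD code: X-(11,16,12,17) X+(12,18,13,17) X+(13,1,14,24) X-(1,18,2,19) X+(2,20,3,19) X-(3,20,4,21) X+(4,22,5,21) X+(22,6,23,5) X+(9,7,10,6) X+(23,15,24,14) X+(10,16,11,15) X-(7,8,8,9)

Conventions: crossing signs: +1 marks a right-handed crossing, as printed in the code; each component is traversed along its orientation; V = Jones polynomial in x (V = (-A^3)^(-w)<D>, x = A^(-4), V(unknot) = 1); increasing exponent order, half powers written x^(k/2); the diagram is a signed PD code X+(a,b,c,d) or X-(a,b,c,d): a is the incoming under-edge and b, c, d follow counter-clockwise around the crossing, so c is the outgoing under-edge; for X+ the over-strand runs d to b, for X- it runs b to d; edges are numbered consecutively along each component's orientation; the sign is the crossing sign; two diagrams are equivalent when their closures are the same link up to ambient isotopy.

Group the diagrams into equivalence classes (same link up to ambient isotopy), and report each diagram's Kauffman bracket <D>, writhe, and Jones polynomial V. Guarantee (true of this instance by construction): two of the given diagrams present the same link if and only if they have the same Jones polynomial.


classes: {D1, D2, D3}
V(D1) = x + x^3 - x^4  [12 crossings, <D> = -A^-4 + 1 + A^8, w = +4]
V(D2) = x + x^3 - x^4  [10 crossings, <D> = -A^-10 + A^-6 + A^2, w = +2]
D3 (bracket -A^-4 + 1 + A^8; 12 crossings at w = +4): V = x + x^3 - x^4
note: all 3 diagrams share one V(x), hence one class


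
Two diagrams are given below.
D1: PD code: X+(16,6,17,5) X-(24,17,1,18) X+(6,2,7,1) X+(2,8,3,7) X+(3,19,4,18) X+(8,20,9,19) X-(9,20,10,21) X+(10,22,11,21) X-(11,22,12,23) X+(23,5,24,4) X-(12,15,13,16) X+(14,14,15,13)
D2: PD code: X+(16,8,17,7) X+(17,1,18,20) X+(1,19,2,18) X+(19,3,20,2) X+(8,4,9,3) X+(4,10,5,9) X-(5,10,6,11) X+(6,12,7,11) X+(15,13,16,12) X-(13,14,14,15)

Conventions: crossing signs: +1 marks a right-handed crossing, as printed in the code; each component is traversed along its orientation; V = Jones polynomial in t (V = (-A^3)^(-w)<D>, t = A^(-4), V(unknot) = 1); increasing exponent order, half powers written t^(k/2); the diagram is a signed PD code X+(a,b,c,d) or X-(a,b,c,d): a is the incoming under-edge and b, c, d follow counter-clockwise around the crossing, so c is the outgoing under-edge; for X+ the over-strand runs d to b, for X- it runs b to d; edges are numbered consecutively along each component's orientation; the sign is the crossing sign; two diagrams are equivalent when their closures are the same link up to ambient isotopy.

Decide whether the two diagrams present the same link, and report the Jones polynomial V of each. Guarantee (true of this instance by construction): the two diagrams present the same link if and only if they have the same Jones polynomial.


equivalent: no
V(D1) = t - t^2 + 2t^3 - t^4 + t^5 - t^6  (w +4, c 12, <D> = -A^-12 + A^-8 - A^-4 + 2 - A^4 + A^8)
D2 (bracket A^-14 - 2A^-10 + A^-6 - 2A^-2 + 2A^2 + A^10; 10 crossings at w = +6): V = t^2 + 2t^4 - 2t^5 + t^6 - 2t^7 + t^8
why: 2 classes among 2 diagrams; unequal V(t) rules out equality


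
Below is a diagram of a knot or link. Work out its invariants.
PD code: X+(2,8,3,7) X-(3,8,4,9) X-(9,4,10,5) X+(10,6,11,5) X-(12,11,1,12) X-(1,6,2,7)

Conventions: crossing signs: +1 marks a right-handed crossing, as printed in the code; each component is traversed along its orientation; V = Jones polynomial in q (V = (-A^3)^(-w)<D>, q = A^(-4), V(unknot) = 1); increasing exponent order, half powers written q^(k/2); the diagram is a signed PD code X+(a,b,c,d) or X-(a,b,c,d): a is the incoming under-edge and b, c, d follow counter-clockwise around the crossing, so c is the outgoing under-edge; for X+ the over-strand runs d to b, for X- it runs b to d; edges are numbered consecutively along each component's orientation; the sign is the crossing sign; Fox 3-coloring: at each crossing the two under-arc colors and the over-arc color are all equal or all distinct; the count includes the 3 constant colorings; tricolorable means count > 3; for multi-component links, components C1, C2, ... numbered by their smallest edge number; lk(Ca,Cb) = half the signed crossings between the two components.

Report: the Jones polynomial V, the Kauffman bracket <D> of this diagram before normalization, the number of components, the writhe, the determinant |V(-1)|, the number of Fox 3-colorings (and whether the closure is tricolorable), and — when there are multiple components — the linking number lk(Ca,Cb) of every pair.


Jones polynomial: V(q) = 1
<D> = A^-6; writhe -2
components 1, writhe -2 (6 crossings)
3-colorings: 3 of 3^6, det 1 — not tricolorable
note: w = -2 (over 6 crossings) is diagram-only; (-A^3)^(2) removes it from V
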